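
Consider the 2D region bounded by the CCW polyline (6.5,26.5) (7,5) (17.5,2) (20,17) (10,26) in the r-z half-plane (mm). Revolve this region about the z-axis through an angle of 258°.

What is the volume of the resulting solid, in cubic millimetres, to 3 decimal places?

Volume = 13414.286 mm³

Profile (r,z), 5 vertices: (6.5,26.5) (7,5) (17.5,2) (20,17) (10,26)
edge 0: (6.5,26.5)→(7,5)  cross = 6.5·5 − 7·26.5 = -153.0000; (r_i+r_j)·cross = 13.5·-153.0000 = -2065.5000
edge 1: (7,5)→(17.5,2)  cross = 7·2 − 17.5·5 = -73.5000; (r_i+r_j)·cross = 24.5·-73.5000 = -1800.7500
edge 2: (17.5,2)→(20,17)  cross = 17.5·17 − 20·2 = 257.5000; (r_i+r_j)·cross = 37.5·257.5000 = 9656.2500
edge 3: (20,17)→(10,26)  cross = 20·26 − 10·17 = 350.0000; (r_i+r_j)·cross = 30·350.0000 = 10500.0000
edge 4: (10,26)→(6.5,26.5)  cross = 10·26.5 − 6.5·26 = 96.0000; (r_i+r_j)·cross = 16.5·96.0000 = 1584.0000
Σcross = 477.0000 → A = |Σcross|/2 = 238.5000 mm²
Σ(r_i+r_j)·cross = 17874.0000 → first moment M = |Σ|/6 = 2979.0000
R_c = M/A = 2979.0000/238.5000 = 12.4906 mm
θ = 258° = 4.502949 rad
V = θ·R_c·A = 4.502949·12.4906·238.5000 = 13414.286 mm³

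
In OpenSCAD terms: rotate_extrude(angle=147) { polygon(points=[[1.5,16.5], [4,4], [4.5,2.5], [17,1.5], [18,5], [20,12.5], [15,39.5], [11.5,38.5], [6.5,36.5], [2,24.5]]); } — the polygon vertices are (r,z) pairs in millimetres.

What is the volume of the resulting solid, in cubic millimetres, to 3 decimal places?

Volume = 14426.560 mm³

Profile (r,z), 10 vertices: (1.5,16.5) (4,4) (4.5,2.5) (17,1.5) (18,5) (20,12.5) (15,39.5) (11.5,38.5) (6.5,36.5) (2,24.5)
edge 0: (1.5,16.5)→(4,4)  cross = 1.5·4 − 4·16.5 = -60.0000; (r_i+r_j)·cross = 5.5·-60.0000 = -330.0000
edge 1: (4,4)→(4.5,2.5)  cross = 4·2.5 − 4.5·4 = -8.0000; (r_i+r_j)·cross = 8.5·-8.0000 = -68.0000
edge 2: (4.5,2.5)→(17,1.5)  cross = 4.5·1.5 − 17·2.5 = -35.7500; (r_i+r_j)·cross = 21.5·-35.7500 = -768.6250
edge 3: (17,1.5)→(18,5)  cross = 17·5 − 18·1.5 = 58.0000; (r_i+r_j)·cross = 35·58.0000 = 2030.0000
edge 4: (18,5)→(20,12.5)  cross = 18·12.5 − 20·5 = 125.0000; (r_i+r_j)·cross = 38·125.0000 = 4750.0000
edge 5: (20,12.5)→(15,39.5)  cross = 20·39.5 − 15·12.5 = 602.5000; (r_i+r_j)·cross = 35·602.5000 = 21087.5000
edge 6: (15,39.5)→(11.5,38.5)  cross = 15·38.5 − 11.5·39.5 = 123.2500; (r_i+r_j)·cross = 26.5·123.2500 = 3266.1250
edge 7: (11.5,38.5)→(6.5,36.5)  cross = 11.5·36.5 − 6.5·38.5 = 169.5000; (r_i+r_j)·cross = 18·169.5000 = 3051.0000
edge 8: (6.5,36.5)→(2,24.5)  cross = 6.5·24.5 − 2·36.5 = 86.2500; (r_i+r_j)·cross = 8.5·86.2500 = 733.1250
edge 9: (2,24.5)→(1.5,16.5)  cross = 2·16.5 − 1.5·24.5 = -3.7500; (r_i+r_j)·cross = 3.5·-3.7500 = -13.1250
Σcross = 1057.0000 → A = |Σcross|/2 = 528.5000 mm²
Σ(r_i+r_j)·cross = 33738.0000 → first moment M = |Σ|/6 = 5623.0000
R_c = M/A = 5623.0000/528.5000 = 10.6395 mm
θ = 147° = 2.565634 rad
V = θ·R_c·A = 2.565634·10.6395·528.5000 = 14426.560 mm³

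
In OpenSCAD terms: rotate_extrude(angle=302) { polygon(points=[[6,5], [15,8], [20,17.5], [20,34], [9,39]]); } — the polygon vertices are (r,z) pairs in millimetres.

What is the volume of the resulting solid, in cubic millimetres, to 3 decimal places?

Volume = 23834.545 mm³

Profile (r,z), 5 vertices: (6,5) (15,8) (20,17.5) (20,34) (9,39)
edge 0: (6,5)→(15,8)  cross = 6·8 − 15·5 = -27.0000; (r_i+r_j)·cross = 21·-27.0000 = -567.0000
edge 1: (15,8)→(20,17.5)  cross = 15·17.5 − 20·8 = 102.5000; (r_i+r_j)·cross = 35·102.5000 = 3587.5000
edge 2: (20,17.5)→(20,34)  cross = 20·34 − 20·17.5 = 330.0000; (r_i+r_j)·cross = 40·330.0000 = 13200.0000
edge 3: (20,34)→(9,39)  cross = 20·39 − 9·34 = 474.0000; (r_i+r_j)·cross = 29·474.0000 = 13746.0000
edge 4: (9,39)→(6,5)  cross = 9·5 − 6·39 = -189.0000; (r_i+r_j)·cross = 15·-189.0000 = -2835.0000
Σcross = 690.5000 → A = |Σcross|/2 = 345.2500 mm²
Σ(r_i+r_j)·cross = 27131.5000 → first moment M = |Σ|/6 = 4521.9167
R_c = M/A = 4521.9167/345.2500 = 13.0975 mm
θ = 302° = 5.270894 rad
V = θ·R_c·A = 5.270894·13.0975·345.2500 = 23834.545 mm³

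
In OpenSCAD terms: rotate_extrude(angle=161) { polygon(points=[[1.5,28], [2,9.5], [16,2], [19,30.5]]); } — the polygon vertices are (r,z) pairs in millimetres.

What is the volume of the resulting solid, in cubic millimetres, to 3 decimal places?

Volume = 10728.504 mm³

Profile (r,z), 4 vertices: (1.5,28) (2,9.5) (16,2) (19,30.5)
edge 0: (1.5,28)→(2,9.5)  cross = 1.5·9.5 − 2·28 = -41.7500; (r_i+r_j)·cross = 3.5·-41.7500 = -146.1250
edge 1: (2,9.5)→(16,2)  cross = 2·2 − 16·9.5 = -148.0000; (r_i+r_j)·cross = 18·-148.0000 = -2664.0000
edge 2: (16,2)→(19,30.5)  cross = 16·30.5 − 19·2 = 450.0000; (r_i+r_j)·cross = 35·450.0000 = 15750.0000
edge 3: (19,30.5)→(1.5,28)  cross = 19·28 − 1.5·30.5 = 486.2500; (r_i+r_j)·cross = 20.5·486.2500 = 9968.1250
Σcross = 746.5000 → A = |Σcross|/2 = 373.2500 mm²
Σ(r_i+r_j)·cross = 22908.0000 → first moment M = |Σ|/6 = 3818.0000
R_c = M/A = 3818.0000/373.2500 = 10.2291 mm
θ = 161° = 2.809980 rad
V = θ·R_c·A = 2.809980·10.2291·373.2500 = 10728.504 mm³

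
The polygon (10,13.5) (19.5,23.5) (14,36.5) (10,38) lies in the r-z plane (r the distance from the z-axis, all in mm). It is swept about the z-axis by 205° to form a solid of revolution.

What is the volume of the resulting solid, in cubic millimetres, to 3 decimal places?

Volume = 6617.223 mm³

Profile (r,z), 4 vertices: (10,13.5) (19.5,23.5) (14,36.5) (10,38)
edge 0: (10,13.5)→(19.5,23.5)  cross = 10·23.5 − 19.5·13.5 = -28.2500; (r_i+r_j)·cross = 29.5·-28.2500 = -833.3750
edge 1: (19.5,23.5)→(14,36.5)  cross = 19.5·36.5 − 14·23.5 = 382.7500; (r_i+r_j)·cross = 33.5·382.7500 = 12822.1250
edge 2: (14,36.5)→(10,38)  cross = 14·38 − 10·36.5 = 167.0000; (r_i+r_j)·cross = 24·167.0000 = 4008.0000
edge 3: (10,38)→(10,13.5)  cross = 10·13.5 − 10·38 = -245.0000; (r_i+r_j)·cross = 20·-245.0000 = -4900.0000
Σcross = 276.5000 → A = |Σcross|/2 = 138.2500 mm²
Σ(r_i+r_j)·cross = 11096.7500 → first moment M = |Σ|/6 = 1849.4583
R_c = M/A = 1849.4583/138.2500 = 13.3776 mm
θ = 205° = 3.577925 rad
V = θ·R_c·A = 3.577925·13.3776·138.2500 = 6617.223 mm³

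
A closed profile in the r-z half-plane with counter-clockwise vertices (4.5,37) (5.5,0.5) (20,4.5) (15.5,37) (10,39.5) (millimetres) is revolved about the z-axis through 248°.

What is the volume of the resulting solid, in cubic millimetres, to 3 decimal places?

Profile (r,z), 5 vertices: (4.5,37) (5.5,0.5) (20,4.5) (15.5,37) (10,39.5)
edge 0: (4.5,37)→(5.5,0.5)  cross = 4.5·0.5 − 5.5·37 = -201.2500; (r_i+r_j)·cross = 10·-201.2500 = -2012.5000
edge 1: (5.5,0.5)→(20,4.5)  cross = 5.5·4.5 − 20·0.5 = 14.7500; (r_i+r_j)·cross = 25.5·14.7500 = 376.1250
edge 2: (20,4.5)→(15.5,37)  cross = 20·37 − 15.5·4.5 = 670.2500; (r_i+r_j)·cross = 35.5·670.2500 = 23793.8750
edge 3: (15.5,37)→(10,39.5)  cross = 15.5·39.5 − 10·37 = 242.2500; (r_i+r_j)·cross = 25.5·242.2500 = 6177.3750
edge 4: (10,39.5)→(4.5,37)  cross = 10·37 − 4.5·39.5 = 192.2500; (r_i+r_j)·cross = 14.5·192.2500 = 2787.6250
Σcross = 918.2500 → A = |Σcross|/2 = 459.1250 mm²
Σ(r_i+r_j)·cross = 31122.5000 → first moment M = |Σ|/6 = 5187.0833
R_c = M/A = 5187.0833/459.1250 = 11.2978 mm
θ = 248° = 4.328417 rad
V = θ·R_c·A = 4.328417·11.2978·459.1250 = 22451.857 mm³

Volume = 22451.857 mm³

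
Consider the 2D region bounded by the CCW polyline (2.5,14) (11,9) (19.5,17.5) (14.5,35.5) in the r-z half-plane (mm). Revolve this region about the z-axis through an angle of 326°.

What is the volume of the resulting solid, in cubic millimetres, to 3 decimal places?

Profile (r,z), 4 vertices: (2.5,14) (11,9) (19.5,17.5) (14.5,35.5)
edge 0: (2.5,14)→(11,9)  cross = 2.5·9 − 11·14 = -131.5000; (r_i+r_j)·cross = 13.5·-131.5000 = -1775.2500
edge 1: (11,9)→(19.5,17.5)  cross = 11·17.5 − 19.5·9 = 17.0000; (r_i+r_j)·cross = 30.5·17.0000 = 518.5000
edge 2: (19.5,17.5)→(14.5,35.5)  cross = 19.5·35.5 − 14.5·17.5 = 438.5000; (r_i+r_j)·cross = 34·438.5000 = 14909.0000
edge 3: (14.5,35.5)→(2.5,14)  cross = 14.5·14 − 2.5·35.5 = 114.2500; (r_i+r_j)·cross = 17·114.2500 = 1942.2500
Σcross = 438.2500 → A = |Σcross|/2 = 219.1250 mm²
Σ(r_i+r_j)·cross = 15594.5000 → first moment M = |Σ|/6 = 2599.0833
R_c = M/A = 2599.0833/219.1250 = 11.8612 mm
θ = 326° = 5.689773 rad
V = θ·R_c·A = 5.689773·11.8612·219.1250 = 14788.195 mm³

Volume = 14788.195 mm³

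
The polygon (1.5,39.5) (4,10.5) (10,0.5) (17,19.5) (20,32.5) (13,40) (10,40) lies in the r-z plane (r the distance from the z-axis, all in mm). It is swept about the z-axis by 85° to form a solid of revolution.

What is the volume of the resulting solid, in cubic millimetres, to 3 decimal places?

Volume = 6896.838 mm³

Profile (r,z), 7 vertices: (1.5,39.5) (4,10.5) (10,0.5) (17,19.5) (20,32.5) (13,40) (10,40)
edge 0: (1.5,39.5)→(4,10.5)  cross = 1.5·10.5 − 4·39.5 = -142.2500; (r_i+r_j)·cross = 5.5·-142.2500 = -782.3750
edge 1: (4,10.5)→(10,0.5)  cross = 4·0.5 − 10·10.5 = -103.0000; (r_i+r_j)·cross = 14·-103.0000 = -1442.0000
edge 2: (10,0.5)→(17,19.5)  cross = 10·19.5 − 17·0.5 = 186.5000; (r_i+r_j)·cross = 27·186.5000 = 5035.5000
edge 3: (17,19.5)→(20,32.5)  cross = 17·32.5 − 20·19.5 = 162.5000; (r_i+r_j)·cross = 37·162.5000 = 6012.5000
edge 4: (20,32.5)→(13,40)  cross = 20·40 − 13·32.5 = 377.5000; (r_i+r_j)·cross = 33·377.5000 = 12457.5000
edge 5: (13,40)→(10,40)  cross = 13·40 − 10·40 = 120.0000; (r_i+r_j)·cross = 23·120.0000 = 2760.0000
edge 6: (10,40)→(1.5,39.5)  cross = 10·39.5 − 1.5·40 = 335.0000; (r_i+r_j)·cross = 11.5·335.0000 = 3852.5000
Σcross = 936.2500 → A = |Σcross|/2 = 468.1250 mm²
Σ(r_i+r_j)·cross = 27893.6250 → first moment M = |Σ|/6 = 4648.9375
R_c = M/A = 4648.9375/468.1250 = 9.9310 mm
θ = 85° = 1.483530 rad
V = θ·R_c·A = 1.483530·9.9310·468.1250 = 6896.838 mm³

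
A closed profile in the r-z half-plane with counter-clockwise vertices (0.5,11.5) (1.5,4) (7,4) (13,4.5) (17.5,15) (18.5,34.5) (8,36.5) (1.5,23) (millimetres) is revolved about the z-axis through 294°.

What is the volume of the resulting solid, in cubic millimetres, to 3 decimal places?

Profile (r,z), 8 vertices: (0.5,11.5) (1.5,4) (7,4) (13,4.5) (17.5,15) (18.5,34.5) (8,36.5) (1.5,23)
edge 0: (0.5,11.5)→(1.5,4)  cross = 0.5·4 − 1.5·11.5 = -15.2500; (r_i+r_j)·cross = 2·-15.2500 = -30.5000
edge 1: (1.5,4)→(7,4)  cross = 1.5·4 − 7·4 = -22.0000; (r_i+r_j)·cross = 8.5·-22.0000 = -187.0000
edge 2: (7,4)→(13,4.5)  cross = 7·4.5 − 13·4 = -20.5000; (r_i+r_j)·cross = 20·-20.5000 = -410.0000
edge 3: (13,4.5)→(17.5,15)  cross = 13·15 − 17.5·4.5 = 116.2500; (r_i+r_j)·cross = 30.5·116.2500 = 3545.6250
edge 4: (17.5,15)→(18.5,34.5)  cross = 17.5·34.5 − 18.5·15 = 326.2500; (r_i+r_j)·cross = 36·326.2500 = 11745.0000
edge 5: (18.5,34.5)→(8,36.5)  cross = 18.5·36.5 − 8·34.5 = 399.2500; (r_i+r_j)·cross = 26.5·399.2500 = 10580.1250
edge 6: (8,36.5)→(1.5,23)  cross = 8·23 − 1.5·36.5 = 129.2500; (r_i+r_j)·cross = 9.5·129.2500 = 1227.8750
edge 7: (1.5,23)→(0.5,11.5)  cross = 1.5·11.5 − 0.5·23 = 5.7500; (r_i+r_j)·cross = 2·5.7500 = 11.5000
Σcross = 919.0000 → A = |Σcross|/2 = 459.5000 mm²
Σ(r_i+r_j)·cross = 26482.6250 → first moment M = |Σ|/6 = 4413.7708
R_c = M/A = 4413.7708/459.5000 = 9.6056 mm
θ = 294° = 5.131268 rad
V = θ·R_c·A = 5.131268·9.6056·459.5000 = 22648.241 mm³

Volume = 22648.241 mm³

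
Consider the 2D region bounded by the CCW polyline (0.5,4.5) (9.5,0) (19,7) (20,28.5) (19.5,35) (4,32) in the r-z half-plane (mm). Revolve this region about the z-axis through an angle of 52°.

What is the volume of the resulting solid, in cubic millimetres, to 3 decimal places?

Volume = 5174.234 mm³

Profile (r,z), 6 vertices: (0.5,4.5) (9.5,0) (19,7) (20,28.5) (19.5,35) (4,32)
edge 0: (0.5,4.5)→(9.5,0)  cross = 0.5·0 − 9.5·4.5 = -42.7500; (r_i+r_j)·cross = 10·-42.7500 = -427.5000
edge 1: (9.5,0)→(19,7)  cross = 9.5·7 − 19·0 = 66.5000; (r_i+r_j)·cross = 28.5·66.5000 = 1895.2500
edge 2: (19,7)→(20,28.5)  cross = 19·28.5 − 20·7 = 401.5000; (r_i+r_j)·cross = 39·401.5000 = 15658.5000
edge 3: (20,28.5)→(19.5,35)  cross = 20·35 − 19.5·28.5 = 144.2500; (r_i+r_j)·cross = 39.5·144.2500 = 5697.8750
edge 4: (19.5,35)→(4,32)  cross = 19.5·32 − 4·35 = 484.0000; (r_i+r_j)·cross = 23.5·484.0000 = 11374.0000
edge 5: (4,32)→(0.5,4.5)  cross = 4·4.5 − 0.5·32 = 2.0000; (r_i+r_j)·cross = 4.5·2.0000 = 9.0000
Σcross = 1055.5000 → A = |Σcross|/2 = 527.7500 mm²
Σ(r_i+r_j)·cross = 34207.1250 → first moment M = |Σ|/6 = 5701.1875
R_c = M/A = 5701.1875/527.7500 = 10.8028 mm
θ = 52° = 0.907571 rad
V = θ·R_c·A = 0.907571·10.8028·527.7500 = 5174.234 mm³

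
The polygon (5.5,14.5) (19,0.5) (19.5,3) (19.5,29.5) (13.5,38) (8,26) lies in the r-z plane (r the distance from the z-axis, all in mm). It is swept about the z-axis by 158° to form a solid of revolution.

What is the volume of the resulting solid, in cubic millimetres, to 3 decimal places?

Profile (r,z), 6 vertices: (5.5,14.5) (19,0.5) (19.5,3) (19.5,29.5) (13.5,38) (8,26)
edge 0: (5.5,14.5)→(19,0.5)  cross = 5.5·0.5 − 19·14.5 = -272.7500; (r_i+r_j)·cross = 24.5·-272.7500 = -6682.3750
edge 1: (19,0.5)→(19.5,3)  cross = 19·3 − 19.5·0.5 = 47.2500; (r_i+r_j)·cross = 38.5·47.2500 = 1819.1250
edge 2: (19.5,3)→(19.5,29.5)  cross = 19.5·29.5 − 19.5·3 = 516.7500; (r_i+r_j)·cross = 39·516.7500 = 20153.2500
edge 3: (19.5,29.5)→(13.5,38)  cross = 19.5·38 − 13.5·29.5 = 342.7500; (r_i+r_j)·cross = 33·342.7500 = 11310.7500
edge 4: (13.5,38)→(8,26)  cross = 13.5·26 − 8·38 = 47.0000; (r_i+r_j)·cross = 21.5·47.0000 = 1010.5000
edge 5: (8,26)→(5.5,14.5)  cross = 8·14.5 − 5.5·26 = -27.0000; (r_i+r_j)·cross = 13.5·-27.0000 = -364.5000
Σcross = 654.0000 → A = |Σcross|/2 = 327.0000 mm²
Σ(r_i+r_j)·cross = 27246.7500 → first moment M = |Σ|/6 = 4541.1250
R_c = M/A = 4541.1250/327.0000 = 13.8872 mm
θ = 158° = 2.757620 rad
V = θ·R_c·A = 2.757620·13.8872·327.0000 = 12522.698 mm³

Volume = 12522.698 mm³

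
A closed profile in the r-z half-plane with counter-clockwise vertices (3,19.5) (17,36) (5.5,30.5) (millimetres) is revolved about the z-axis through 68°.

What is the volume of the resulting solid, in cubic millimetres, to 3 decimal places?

Profile (r,z), 3 vertices: (3,19.5) (17,36) (5.5,30.5)
edge 0: (3,19.5)→(17,36)  cross = 3·36 − 17·19.5 = -223.5000; (r_i+r_j)·cross = 20·-223.5000 = -4470.0000
edge 1: (17,36)→(5.5,30.5)  cross = 17·30.5 − 5.5·36 = 320.5000; (r_i+r_j)·cross = 22.5·320.5000 = 7211.2500
edge 2: (5.5,30.5)→(3,19.5)  cross = 5.5·19.5 − 3·30.5 = 15.7500; (r_i+r_j)·cross = 8.5·15.7500 = 133.8750
Σcross = 112.7500 → A = |Σcross|/2 = 56.3750 mm²
Σ(r_i+r_j)·cross = 2875.1250 → first moment M = |Σ|/6 = 479.1875
R_c = M/A = 479.1875/56.3750 = 8.5000 mm
θ = 68° = 1.186824 rad
V = θ·R_c·A = 1.186824·8.5000·56.3750 = 568.711 mm³

Volume = 568.711 mm³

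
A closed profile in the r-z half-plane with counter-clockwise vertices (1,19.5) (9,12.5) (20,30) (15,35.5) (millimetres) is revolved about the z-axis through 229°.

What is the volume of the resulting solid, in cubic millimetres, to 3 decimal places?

Volume = 8101.522 mm³

Profile (r,z), 4 vertices: (1,19.5) (9,12.5) (20,30) (15,35.5)
edge 0: (1,19.5)→(9,12.5)  cross = 1·12.5 − 9·19.5 = -163.0000; (r_i+r_j)·cross = 10·-163.0000 = -1630.0000
edge 1: (9,12.5)→(20,30)  cross = 9·30 − 20·12.5 = 20.0000; (r_i+r_j)·cross = 29·20.0000 = 580.0000
edge 2: (20,30)→(15,35.5)  cross = 20·35.5 − 15·30 = 260.0000; (r_i+r_j)·cross = 35·260.0000 = 9100.0000
edge 3: (15,35.5)→(1,19.5)  cross = 15·19.5 − 1·35.5 = 257.0000; (r_i+r_j)·cross = 16·257.0000 = 4112.0000
Σcross = 374.0000 → A = |Σcross|/2 = 187.0000 mm²
Σ(r_i+r_j)·cross = 12162.0000 → first moment M = |Σ|/6 = 2027.0000
R_c = M/A = 2027.0000/187.0000 = 10.8396 mm
θ = 229° = 3.996804 rad
V = θ·R_c·A = 3.996804·10.8396·187.0000 = 8101.522 mm³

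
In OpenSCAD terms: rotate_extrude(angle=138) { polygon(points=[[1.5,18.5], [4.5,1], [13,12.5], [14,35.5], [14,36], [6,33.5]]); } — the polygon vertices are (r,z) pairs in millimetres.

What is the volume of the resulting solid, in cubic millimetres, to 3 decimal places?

Profile (r,z), 6 vertices: (1.5,18.5) (4.5,1) (13,12.5) (14,35.5) (14,36) (6,33.5)
edge 0: (1.5,18.5)→(4.5,1)  cross = 1.5·1 − 4.5·18.5 = -81.7500; (r_i+r_j)·cross = 6·-81.7500 = -490.5000
edge 1: (4.5,1)→(13,12.5)  cross = 4.5·12.5 − 13·1 = 43.2500; (r_i+r_j)·cross = 17.5·43.2500 = 756.8750
edge 2: (13,12.5)→(14,35.5)  cross = 13·35.5 − 14·12.5 = 286.5000; (r_i+r_j)·cross = 27·286.5000 = 7735.5000
edge 3: (14,35.5)→(14,36)  cross = 14·36 − 14·35.5 = 7.0000; (r_i+r_j)·cross = 28·7.0000 = 196.0000
edge 4: (14,36)→(6,33.5)  cross = 14·33.5 − 6·36 = 253.0000; (r_i+r_j)·cross = 20·253.0000 = 5060.0000
edge 5: (6,33.5)→(1.5,18.5)  cross = 6·18.5 − 1.5·33.5 = 60.7500; (r_i+r_j)·cross = 7.5·60.7500 = 455.6250
Σcross = 568.7500 → A = |Σcross|/2 = 284.3750 mm²
Σ(r_i+r_j)·cross = 13713.5000 → first moment M = |Σ|/6 = 2285.5833
R_c = M/A = 2285.5833/284.3750 = 8.0372 mm
θ = 138° = 2.408554 rad
V = θ·R_c·A = 2.408554·8.0372·284.3750 = 5504.952 mm³

Volume = 5504.952 mm³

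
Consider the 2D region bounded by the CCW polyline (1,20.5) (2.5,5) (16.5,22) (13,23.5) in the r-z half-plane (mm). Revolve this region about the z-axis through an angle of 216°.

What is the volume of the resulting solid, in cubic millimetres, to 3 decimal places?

Profile (r,z), 4 vertices: (1,20.5) (2.5,5) (16.5,22) (13,23.5)
edge 0: (1,20.5)→(2.5,5)  cross = 1·5 − 2.5·20.5 = -46.2500; (r_i+r_j)·cross = 3.5·-46.2500 = -161.8750
edge 1: (2.5,5)→(16.5,22)  cross = 2.5·22 − 16.5·5 = -27.5000; (r_i+r_j)·cross = 19·-27.5000 = -522.5000
edge 2: (16.5,22)→(13,23.5)  cross = 16.5·23.5 − 13·22 = 101.7500; (r_i+r_j)·cross = 29.5·101.7500 = 3001.6250
edge 3: (13,23.5)→(1,20.5)  cross = 13·20.5 − 1·23.5 = 243.0000; (r_i+r_j)·cross = 14·243.0000 = 3402.0000
Σcross = 271.0000 → A = |Σcross|/2 = 135.5000 mm²
Σ(r_i+r_j)·cross = 5719.2500 → first moment M = |Σ|/6 = 953.2083
R_c = M/A = 953.2083/135.5000 = 7.0347 mm
θ = 216° = 3.769911 rad
V = θ·R_c·A = 3.769911·7.0347·135.5000 = 3593.511 mm³

Volume = 3593.511 mm³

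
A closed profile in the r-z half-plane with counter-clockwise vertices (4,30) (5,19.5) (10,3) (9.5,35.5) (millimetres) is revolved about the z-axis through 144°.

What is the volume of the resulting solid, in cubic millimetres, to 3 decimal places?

Volume = 2073.137 mm³

Profile (r,z), 4 vertices: (4,30) (5,19.5) (10,3) (9.5,35.5)
edge 0: (4,30)→(5,19.5)  cross = 4·19.5 − 5·30 = -72.0000; (r_i+r_j)·cross = 9·-72.0000 = -648.0000
edge 1: (5,19.5)→(10,3)  cross = 5·3 − 10·19.5 = -180.0000; (r_i+r_j)·cross = 15·-180.0000 = -2700.0000
edge 2: (10,3)→(9.5,35.5)  cross = 10·35.5 − 9.5·3 = 326.5000; (r_i+r_j)·cross = 19.5·326.5000 = 6366.7500
edge 3: (9.5,35.5)→(4,30)  cross = 9.5·30 − 4·35.5 = 143.0000; (r_i+r_j)·cross = 13.5·143.0000 = 1930.5000
Σcross = 217.5000 → A = |Σcross|/2 = 108.7500 mm²
Σ(r_i+r_j)·cross = 4949.2500 → first moment M = |Σ|/6 = 824.8750
R_c = M/A = 824.8750/108.7500 = 7.5851 mm
θ = 144° = 2.513274 rad
V = θ·R_c·A = 2.513274·7.5851·108.7500 = 2073.137 mm³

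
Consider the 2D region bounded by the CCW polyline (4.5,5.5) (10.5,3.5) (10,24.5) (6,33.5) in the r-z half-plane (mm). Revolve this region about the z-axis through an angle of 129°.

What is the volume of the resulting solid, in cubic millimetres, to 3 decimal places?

Volume = 2138.057 mm³

Profile (r,z), 4 vertices: (4.5,5.5) (10.5,3.5) (10,24.5) (6,33.5)
edge 0: (4.5,5.5)→(10.5,3.5)  cross = 4.5·3.5 − 10.5·5.5 = -42.0000; (r_i+r_j)·cross = 15·-42.0000 = -630.0000
edge 1: (10.5,3.5)→(10,24.5)  cross = 10.5·24.5 − 10·3.5 = 222.2500; (r_i+r_j)·cross = 20.5·222.2500 = 4556.1250
edge 2: (10,24.5)→(6,33.5)  cross = 10·33.5 − 6·24.5 = 188.0000; (r_i+r_j)·cross = 16·188.0000 = 3008.0000
edge 3: (6,33.5)→(4.5,5.5)  cross = 6·5.5 − 4.5·33.5 = -117.7500; (r_i+r_j)·cross = 10.5·-117.7500 = -1236.3750
Σcross = 250.5000 → A = |Σcross|/2 = 125.2500 mm²
Σ(r_i+r_j)·cross = 5697.7500 → first moment M = |Σ|/6 = 949.6250
R_c = M/A = 949.6250/125.2500 = 7.5818 mm
θ = 129° = 2.251475 rad
V = θ·R_c·A = 2.251475·7.5818·125.2500 = 2138.057 mm³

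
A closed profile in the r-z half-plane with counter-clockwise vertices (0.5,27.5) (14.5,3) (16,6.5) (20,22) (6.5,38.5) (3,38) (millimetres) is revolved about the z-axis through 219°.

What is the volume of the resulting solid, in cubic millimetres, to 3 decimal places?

Volume = 13716.140 mm³

Profile (r,z), 6 vertices: (0.5,27.5) (14.5,3) (16,6.5) (20,22) (6.5,38.5) (3,38)
edge 0: (0.5,27.5)→(14.5,3)  cross = 0.5·3 − 14.5·27.5 = -397.2500; (r_i+r_j)·cross = 15·-397.2500 = -5958.7500
edge 1: (14.5,3)→(16,6.5)  cross = 14.5·6.5 − 16·3 = 46.2500; (r_i+r_j)·cross = 30.5·46.2500 = 1410.6250
edge 2: (16,6.5)→(20,22)  cross = 16·22 − 20·6.5 = 222.0000; (r_i+r_j)·cross = 36·222.0000 = 7992.0000
edge 3: (20,22)→(6.5,38.5)  cross = 20·38.5 − 6.5·22 = 627.0000; (r_i+r_j)·cross = 26.5·627.0000 = 16615.5000
edge 4: (6.5,38.5)→(3,38)  cross = 6.5·38 − 3·38.5 = 131.5000; (r_i+r_j)·cross = 9.5·131.5000 = 1249.2500
edge 5: (3,38)→(0.5,27.5)  cross = 3·27.5 − 0.5·38 = 63.5000; (r_i+r_j)·cross = 3.5·63.5000 = 222.2500
Σcross = 693.0000 → A = |Σcross|/2 = 346.5000 mm²
Σ(r_i+r_j)·cross = 21530.8750 → first moment M = |Σ|/6 = 3588.4792
R_c = M/A = 3588.4792/346.5000 = 10.3564 mm
θ = 219° = 3.822271 rad
V = θ·R_c·A = 3.822271·10.3564·346.5000 = 13716.140 mm³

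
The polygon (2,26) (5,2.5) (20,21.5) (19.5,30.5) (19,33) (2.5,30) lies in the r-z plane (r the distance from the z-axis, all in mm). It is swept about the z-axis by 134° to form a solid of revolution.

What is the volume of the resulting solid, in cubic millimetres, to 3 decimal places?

Volume = 8210.882 mm³

Profile (r,z), 6 vertices: (2,26) (5,2.5) (20,21.5) (19.5,30.5) (19,33) (2.5,30)
edge 0: (2,26)→(5,2.5)  cross = 2·2.5 − 5·26 = -125.0000; (r_i+r_j)·cross = 7·-125.0000 = -875.0000
edge 1: (5,2.5)→(20,21.5)  cross = 5·21.5 − 20·2.5 = 57.5000; (r_i+r_j)·cross = 25·57.5000 = 1437.5000
edge 2: (20,21.5)→(19.5,30.5)  cross = 20·30.5 − 19.5·21.5 = 190.7500; (r_i+r_j)·cross = 39.5·190.7500 = 7534.6250
edge 3: (19.5,30.5)→(19,33)  cross = 19.5·33 − 19·30.5 = 64.0000; (r_i+r_j)·cross = 38.5·64.0000 = 2464.0000
edge 4: (19,33)→(2.5,30)  cross = 19·30 − 2.5·33 = 487.5000; (r_i+r_j)·cross = 21.5·487.5000 = 10481.2500
edge 5: (2.5,30)→(2,26)  cross = 2.5·26 − 2·30 = 5.0000; (r_i+r_j)·cross = 4.5·5.0000 = 22.5000
Σcross = 679.7500 → A = |Σcross|/2 = 339.8750 mm²
Σ(r_i+r_j)·cross = 21064.8750 → first moment M = |Σ|/6 = 3510.8125
R_c = M/A = 3510.8125/339.8750 = 10.3297 mm
θ = 134° = 2.338741 rad
V = θ·R_c·A = 2.338741·10.3297·339.8750 = 8210.882 mm³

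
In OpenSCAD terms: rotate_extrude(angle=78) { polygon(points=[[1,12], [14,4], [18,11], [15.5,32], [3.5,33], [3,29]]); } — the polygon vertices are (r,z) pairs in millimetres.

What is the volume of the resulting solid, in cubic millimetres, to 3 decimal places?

Profile (r,z), 6 vertices: (1,12) (14,4) (18,11) (15.5,32) (3.5,33) (3,29)
edge 0: (1,12)→(14,4)  cross = 1·4 − 14·12 = -164.0000; (r_i+r_j)·cross = 15·-164.0000 = -2460.0000
edge 1: (14,4)→(18,11)  cross = 14·11 − 18·4 = 82.0000; (r_i+r_j)·cross = 32·82.0000 = 2624.0000
edge 2: (18,11)→(15.5,32)  cross = 18·32 − 15.5·11 = 405.5000; (r_i+r_j)·cross = 33.5·405.5000 = 13584.2500
edge 3: (15.5,32)→(3.5,33)  cross = 15.5·33 − 3.5·32 = 399.5000; (r_i+r_j)·cross = 19·399.5000 = 7590.5000
edge 4: (3.5,33)→(3,29)  cross = 3.5·29 − 3·33 = 2.5000; (r_i+r_j)·cross = 6.5·2.5000 = 16.2500
edge 5: (3,29)→(1,12)  cross = 3·12 − 1·29 = 7.0000; (r_i+r_j)·cross = 4·7.0000 = 28.0000
Σcross = 732.5000 → A = |Σcross|/2 = 366.2500 mm²
Σ(r_i+r_j)·cross = 21383.0000 → first moment M = |Σ|/6 = 3563.8333
R_c = M/A = 3563.8333/366.2500 = 9.7306 mm
θ = 78° = 1.361357 rad
V = θ·R_c·A = 1.361357·9.7306·366.2500 = 4851.649 mm³

Volume = 4851.649 mm³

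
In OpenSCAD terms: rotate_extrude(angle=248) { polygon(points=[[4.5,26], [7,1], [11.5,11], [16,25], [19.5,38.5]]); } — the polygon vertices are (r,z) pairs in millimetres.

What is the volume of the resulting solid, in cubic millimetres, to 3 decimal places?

Profile (r,z), 5 vertices: (4.5,26) (7,1) (11.5,11) (16,25) (19.5,38.5)
edge 0: (4.5,26)→(7,1)  cross = 4.5·1 − 7·26 = -177.5000; (r_i+r_j)·cross = 11.5·-177.5000 = -2041.2500
edge 1: (7,1)→(11.5,11)  cross = 7·11 − 11.5·1 = 65.5000; (r_i+r_j)·cross = 18.5·65.5000 = 1211.7500
edge 2: (11.5,11)→(16,25)  cross = 11.5·25 − 16·11 = 111.5000; (r_i+r_j)·cross = 27.5·111.5000 = 3066.2500
edge 3: (16,25)→(19.5,38.5)  cross = 16·38.5 − 19.5·25 = 128.5000; (r_i+r_j)·cross = 35.5·128.5000 = 4561.7500
edge 4: (19.5,38.5)→(4.5,26)  cross = 19.5·26 − 4.5·38.5 = 333.7500; (r_i+r_j)·cross = 24·333.7500 = 8010.0000
Σcross = 461.7500 → A = |Σcross|/2 = 230.8750 mm²
Σ(r_i+r_j)·cross = 14808.5000 → first moment M = |Σ|/6 = 2468.0833
R_c = M/A = 2468.0833/230.8750 = 10.6901 mm
θ = 248° = 4.328417 rad
V = θ·R_c·A = 4.328417·10.6901·230.8750 = 10682.893 mm³

Volume = 10682.893 mm³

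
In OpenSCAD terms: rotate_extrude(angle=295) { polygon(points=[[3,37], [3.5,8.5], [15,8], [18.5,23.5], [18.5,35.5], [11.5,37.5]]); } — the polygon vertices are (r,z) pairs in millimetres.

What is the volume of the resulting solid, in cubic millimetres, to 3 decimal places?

Volume = 22012.071 mm³

Profile (r,z), 6 vertices: (3,37) (3.5,8.5) (15,8) (18.5,23.5) (18.5,35.5) (11.5,37.5)
edge 0: (3,37)→(3.5,8.5)  cross = 3·8.5 − 3.5·37 = -104.0000; (r_i+r_j)·cross = 6.5·-104.0000 = -676.0000
edge 1: (3.5,8.5)→(15,8)  cross = 3.5·8 − 15·8.5 = -99.5000; (r_i+r_j)·cross = 18.5·-99.5000 = -1840.7500
edge 2: (15,8)→(18.5,23.5)  cross = 15·23.5 − 18.5·8 = 204.5000; (r_i+r_j)·cross = 33.5·204.5000 = 6850.7500
edge 3: (18.5,23.5)→(18.5,35.5)  cross = 18.5·35.5 − 18.5·23.5 = 222.0000; (r_i+r_j)·cross = 37·222.0000 = 8214.0000
edge 4: (18.5,35.5)→(11.5,37.5)  cross = 18.5·37.5 − 11.5·35.5 = 285.5000; (r_i+r_j)·cross = 30·285.5000 = 8565.0000
edge 5: (11.5,37.5)→(3,37)  cross = 11.5·37 − 3·37.5 = 313.0000; (r_i+r_j)·cross = 14.5·313.0000 = 4538.5000
Σcross = 821.5000 → A = |Σcross|/2 = 410.7500 mm²
Σ(r_i+r_j)·cross = 25651.5000 → first moment M = |Σ|/6 = 4275.2500
R_c = M/A = 4275.2500/410.7500 = 10.4084 mm
θ = 295° = 5.148721 rad
V = θ·R_c·A = 5.148721·10.4084·410.7500 = 22012.071 mm³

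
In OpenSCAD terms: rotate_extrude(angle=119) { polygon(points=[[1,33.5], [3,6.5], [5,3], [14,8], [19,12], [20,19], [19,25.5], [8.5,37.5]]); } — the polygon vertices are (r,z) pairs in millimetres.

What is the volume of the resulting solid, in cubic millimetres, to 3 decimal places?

Profile (r,z), 8 vertices: (1,33.5) (3,6.5) (5,3) (14,8) (19,12) (20,19) (19,25.5) (8.5,37.5)
edge 0: (1,33.5)→(3,6.5)  cross = 1·6.5 − 3·33.5 = -94.0000; (r_i+r_j)·cross = 4·-94.0000 = -376.0000
edge 1: (3,6.5)→(5,3)  cross = 3·3 − 5·6.5 = -23.5000; (r_i+r_j)·cross = 8·-23.5000 = -188.0000
edge 2: (5,3)→(14,8)  cross = 5·8 − 14·3 = -2.0000; (r_i+r_j)·cross = 19·-2.0000 = -38.0000
edge 3: (14,8)→(19,12)  cross = 14·12 − 19·8 = 16.0000; (r_i+r_j)·cross = 33·16.0000 = 528.0000
edge 4: (19,12)→(20,19)  cross = 19·19 − 20·12 = 121.0000; (r_i+r_j)·cross = 39·121.0000 = 4719.0000
edge 5: (20,19)→(19,25.5)  cross = 20·25.5 − 19·19 = 149.0000; (r_i+r_j)·cross = 39·149.0000 = 5811.0000
edge 6: (19,25.5)→(8.5,37.5)  cross = 19·37.5 − 8.5·25.5 = 495.7500; (r_i+r_j)·cross = 27.5·495.7500 = 13633.1250
edge 7: (8.5,37.5)→(1,33.5)  cross = 8.5·33.5 − 1·37.5 = 247.2500; (r_i+r_j)·cross = 9.5·247.2500 = 2348.8750
Σcross = 909.5000 → A = |Σcross|/2 = 454.7500 mm²
Σ(r_i+r_j)·cross = 26438.0000 → first moment M = |Σ|/6 = 4406.3333
R_c = M/A = 4406.3333/454.7500 = 9.6896 mm
θ = 119° = 2.076942 rad
V = θ·R_c·A = 2.076942·9.6896·454.7500 = 9151.698 mm³

Volume = 9151.698 mm³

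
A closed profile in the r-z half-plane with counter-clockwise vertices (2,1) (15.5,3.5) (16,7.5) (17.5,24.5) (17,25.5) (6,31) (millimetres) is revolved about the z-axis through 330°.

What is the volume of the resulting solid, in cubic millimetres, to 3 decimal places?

Volume = 18876.685 mm³

Profile (r,z), 6 vertices: (2,1) (15.5,3.5) (16,7.5) (17.5,24.5) (17,25.5) (6,31)
edge 0: (2,1)→(15.5,3.5)  cross = 2·3.5 − 15.5·1 = -8.5000; (r_i+r_j)·cross = 17.5·-8.5000 = -148.7500
edge 1: (15.5,3.5)→(16,7.5)  cross = 15.5·7.5 − 16·3.5 = 60.2500; (r_i+r_j)·cross = 31.5·60.2500 = 1897.8750
edge 2: (16,7.5)→(17.5,24.5)  cross = 16·24.5 − 17.5·7.5 = 260.7500; (r_i+r_j)·cross = 33.5·260.7500 = 8735.1250
edge 3: (17.5,24.5)→(17,25.5)  cross = 17.5·25.5 − 17·24.5 = 29.7500; (r_i+r_j)·cross = 34.5·29.7500 = 1026.3750
edge 4: (17,25.5)→(6,31)  cross = 17·31 − 6·25.5 = 374.0000; (r_i+r_j)·cross = 23·374.0000 = 8602.0000
edge 5: (6,31)→(2,1)  cross = 6·1 − 2·31 = -56.0000; (r_i+r_j)·cross = 8·-56.0000 = -448.0000
Σcross = 660.2500 → A = |Σcross|/2 = 330.1250 mm²
Σ(r_i+r_j)·cross = 19664.6250 → first moment M = |Σ|/6 = 3277.4375
R_c = M/A = 3277.4375/330.1250 = 9.9279 mm
θ = 330° = 5.759587 rad
V = θ·R_c·A = 5.759587·9.9279·330.1250 = 18876.685 mm³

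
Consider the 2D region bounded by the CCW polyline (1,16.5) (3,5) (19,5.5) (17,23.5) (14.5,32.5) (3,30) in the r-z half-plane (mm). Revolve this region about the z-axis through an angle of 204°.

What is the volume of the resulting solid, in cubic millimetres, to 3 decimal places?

Profile (r,z), 6 vertices: (1,16.5) (3,5) (19,5.5) (17,23.5) (14.5,32.5) (3,30)
edge 0: (1,16.5)→(3,5)  cross = 1·5 − 3·16.5 = -44.5000; (r_i+r_j)·cross = 4·-44.5000 = -178.0000
edge 1: (3,5)→(19,5.5)  cross = 3·5.5 − 19·5 = -78.5000; (r_i+r_j)·cross = 22·-78.5000 = -1727.0000
edge 2: (19,5.5)→(17,23.5)  cross = 19·23.5 − 17·5.5 = 353.0000; (r_i+r_j)·cross = 36·353.0000 = 12708.0000
edge 3: (17,23.5)→(14.5,32.5)  cross = 17·32.5 − 14.5·23.5 = 211.7500; (r_i+r_j)·cross = 31.5·211.7500 = 6670.1250
edge 4: (14.5,32.5)→(3,30)  cross = 14.5·30 − 3·32.5 = 337.5000; (r_i+r_j)·cross = 17.5·337.5000 = 5906.2500
edge 5: (3,30)→(1,16.5)  cross = 3·16.5 − 1·30 = 19.5000; (r_i+r_j)·cross = 4·19.5000 = 78.0000
Σcross = 798.7500 → A = |Σcross|/2 = 399.3750 mm²
Σ(r_i+r_j)·cross = 23457.3750 → first moment M = |Σ|/6 = 3909.5625
R_c = M/A = 3909.5625/399.3750 = 9.7892 mm
θ = 204° = 3.560472 rad
V = θ·R_c·A = 3.560472·9.7892·399.3750 = 13919.887 mm³

Volume = 13919.887 mm³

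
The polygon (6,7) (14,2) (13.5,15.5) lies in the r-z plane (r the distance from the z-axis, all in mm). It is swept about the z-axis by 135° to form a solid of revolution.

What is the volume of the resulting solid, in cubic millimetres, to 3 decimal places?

Volume = 1387.897 mm³

Profile (r,z), 3 vertices: (6,7) (14,2) (13.5,15.5)
edge 0: (6,7)→(14,2)  cross = 6·2 − 14·7 = -86.0000; (r_i+r_j)·cross = 20·-86.0000 = -1720.0000
edge 1: (14,2)→(13.5,15.5)  cross = 14·15.5 − 13.5·2 = 190.0000; (r_i+r_j)·cross = 27.5·190.0000 = 5225.0000
edge 2: (13.5,15.5)→(6,7)  cross = 13.5·7 − 6·15.5 = 1.5000; (r_i+r_j)·cross = 19.5·1.5000 = 29.2500
Σcross = 105.5000 → A = |Σcross|/2 = 52.7500 mm²
Σ(r_i+r_j)·cross = 3534.2500 → first moment M = |Σ|/6 = 589.0417
R_c = M/A = 589.0417/52.7500 = 11.1667 mm
θ = 135° = 2.356194 rad
V = θ·R_c·A = 2.356194·11.1667·52.7500 = 1387.897 mm³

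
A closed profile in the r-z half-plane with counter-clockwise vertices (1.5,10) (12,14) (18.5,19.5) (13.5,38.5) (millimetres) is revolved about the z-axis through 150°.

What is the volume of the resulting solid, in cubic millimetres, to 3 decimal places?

Volume = 5858.961 mm³

Profile (r,z), 4 vertices: (1.5,10) (12,14) (18.5,19.5) (13.5,38.5)
edge 0: (1.5,10)→(12,14)  cross = 1.5·14 − 12·10 = -99.0000; (r_i+r_j)·cross = 13.5·-99.0000 = -1336.5000
edge 1: (12,14)→(18.5,19.5)  cross = 12·19.5 − 18.5·14 = -25.0000; (r_i+r_j)·cross = 30.5·-25.0000 = -762.5000
edge 2: (18.5,19.5)→(13.5,38.5)  cross = 18.5·38.5 − 13.5·19.5 = 449.0000; (r_i+r_j)·cross = 32·449.0000 = 14368.0000
edge 3: (13.5,38.5)→(1.5,10)  cross = 13.5·10 − 1.5·38.5 = 77.2500; (r_i+r_j)·cross = 15·77.2500 = 1158.7500
Σcross = 402.2500 → A = |Σcross|/2 = 201.1250 mm²
Σ(r_i+r_j)·cross = 13427.7500 → first moment M = |Σ|/6 = 2237.9583
R_c = M/A = 2237.9583/201.1250 = 11.1272 mm
θ = 150° = 2.617994 rad
V = θ·R_c·A = 2.617994·11.1272·201.1250 = 5858.961 mm³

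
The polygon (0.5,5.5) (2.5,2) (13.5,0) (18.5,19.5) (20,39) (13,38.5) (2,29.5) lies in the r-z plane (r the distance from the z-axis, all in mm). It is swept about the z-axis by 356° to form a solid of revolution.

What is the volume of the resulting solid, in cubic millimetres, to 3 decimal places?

Volume = 35192.151 mm³

Profile (r,z), 7 vertices: (0.5,5.5) (2.5,2) (13.5,0) (18.5,19.5) (20,39) (13,38.5) (2,29.5)
edge 0: (0.5,5.5)→(2.5,2)  cross = 0.5·2 − 2.5·5.5 = -12.7500; (r_i+r_j)·cross = 3·-12.7500 = -38.2500
edge 1: (2.5,2)→(13.5,0)  cross = 2.5·0 − 13.5·2 = -27.0000; (r_i+r_j)·cross = 16·-27.0000 = -432.0000
edge 2: (13.5,0)→(18.5,19.5)  cross = 13.5·19.5 − 18.5·0 = 263.2500; (r_i+r_j)·cross = 32·263.2500 = 8424.0000
edge 3: (18.5,19.5)→(20,39)  cross = 18.5·39 − 20·19.5 = 331.5000; (r_i+r_j)·cross = 38.5·331.5000 = 12762.7500
edge 4: (20,39)→(13,38.5)  cross = 20·38.5 − 13·39 = 263.0000; (r_i+r_j)·cross = 33·263.0000 = 8679.0000
edge 5: (13,38.5)→(2,29.5)  cross = 13·29.5 − 2·38.5 = 306.5000; (r_i+r_j)·cross = 15·306.5000 = 4597.5000
edge 6: (2,29.5)→(0.5,5.5)  cross = 2·5.5 − 0.5·29.5 = -3.7500; (r_i+r_j)·cross = 2.5·-3.7500 = -9.3750
Σcross = 1120.7500 → A = |Σcross|/2 = 560.3750 mm²
Σ(r_i+r_j)·cross = 33983.6250 → first moment M = |Σ|/6 = 5663.9375
R_c = M/A = 5663.9375/560.3750 = 10.1074 mm
θ = 356° = 6.213372 rad
V = θ·R_c·A = 6.213372·10.1074·560.3750 = 35192.151 mm³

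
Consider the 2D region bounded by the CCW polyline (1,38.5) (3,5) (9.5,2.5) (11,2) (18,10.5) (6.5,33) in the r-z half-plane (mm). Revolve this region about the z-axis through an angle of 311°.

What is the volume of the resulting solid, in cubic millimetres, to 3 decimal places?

Volume = 14202.746 mm³

Profile (r,z), 6 vertices: (1,38.5) (3,5) (9.5,2.5) (11,2) (18,10.5) (6.5,33)
edge 0: (1,38.5)→(3,5)  cross = 1·5 − 3·38.5 = -110.5000; (r_i+r_j)·cross = 4·-110.5000 = -442.0000
edge 1: (3,5)→(9.5,2.5)  cross = 3·2.5 − 9.5·5 = -40.0000; (r_i+r_j)·cross = 12.5·-40.0000 = -500.0000
edge 2: (9.5,2.5)→(11,2)  cross = 9.5·2 − 11·2.5 = -8.5000; (r_i+r_j)·cross = 20.5·-8.5000 = -174.2500
edge 3: (11,2)→(18,10.5)  cross = 11·10.5 − 18·2 = 79.5000; (r_i+r_j)·cross = 29·79.5000 = 2305.5000
edge 4: (18,10.5)→(6.5,33)  cross = 18·33 − 6.5·10.5 = 525.7500; (r_i+r_j)·cross = 24.5·525.7500 = 12880.8750
edge 5: (6.5,33)→(1,38.5)  cross = 6.5·38.5 − 1·33 = 217.2500; (r_i+r_j)·cross = 7.5·217.2500 = 1629.3750
Σcross = 663.5000 → A = |Σcross|/2 = 331.7500 mm²
Σ(r_i+r_j)·cross = 15699.5000 → first moment M = |Σ|/6 = 2616.5833
R_c = M/A = 2616.5833/331.7500 = 7.8872 mm
θ = 311° = 5.427974 rad
V = θ·R_c·A = 5.427974·7.8872·331.7500 = 14202.746 mm³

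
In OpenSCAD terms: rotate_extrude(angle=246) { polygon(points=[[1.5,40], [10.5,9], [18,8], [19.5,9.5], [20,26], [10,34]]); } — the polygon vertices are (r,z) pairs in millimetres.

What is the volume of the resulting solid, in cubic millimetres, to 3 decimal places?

Volume = 16169.716 mm³

Profile (r,z), 6 vertices: (1.5,40) (10.5,9) (18,8) (19.5,9.5) (20,26) (10,34)
edge 0: (1.5,40)→(10.5,9)  cross = 1.5·9 − 10.5·40 = -406.5000; (r_i+r_j)·cross = 12·-406.5000 = -4878.0000
edge 1: (10.5,9)→(18,8)  cross = 10.5·8 − 18·9 = -78.0000; (r_i+r_j)·cross = 28.5·-78.0000 = -2223.0000
edge 2: (18,8)→(19.5,9.5)  cross = 18·9.5 − 19.5·8 = 15.0000; (r_i+r_j)·cross = 37.5·15.0000 = 562.5000
edge 3: (19.5,9.5)→(20,26)  cross = 19.5·26 − 20·9.5 = 317.0000; (r_i+r_j)·cross = 39.5·317.0000 = 12521.5000
edge 4: (20,26)→(10,34)  cross = 20·34 − 10·26 = 420.0000; (r_i+r_j)·cross = 30·420.0000 = 12600.0000
edge 5: (10,34)→(1.5,40)  cross = 10·40 − 1.5·34 = 349.0000; (r_i+r_j)·cross = 11.5·349.0000 = 4013.5000
Σcross = 616.5000 → A = |Σcross|/2 = 308.2500 mm²
Σ(r_i+r_j)·cross = 22596.5000 → first moment M = |Σ|/6 = 3766.0833
R_c = M/A = 3766.0833/308.2500 = 12.2176 mm
θ = 246° = 4.293510 rad
V = θ·R_c·A = 4.293510·12.2176·308.2500 = 16169.716 mm³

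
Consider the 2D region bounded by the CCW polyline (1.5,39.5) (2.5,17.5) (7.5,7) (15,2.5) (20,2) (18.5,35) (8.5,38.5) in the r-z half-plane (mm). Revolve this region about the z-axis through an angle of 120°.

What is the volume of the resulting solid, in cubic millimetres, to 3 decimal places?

Volume = 12369.367 mm³

Profile (r,z), 7 vertices: (1.5,39.5) (2.5,17.5) (7.5,7) (15,2.5) (20,2) (18.5,35) (8.5,38.5)
edge 0: (1.5,39.5)→(2.5,17.5)  cross = 1.5·17.5 − 2.5·39.5 = -72.5000; (r_i+r_j)·cross = 4·-72.5000 = -290.0000
edge 1: (2.5,17.5)→(7.5,7)  cross = 2.5·7 − 7.5·17.5 = -113.7500; (r_i+r_j)·cross = 10·-113.7500 = -1137.5000
edge 2: (7.5,7)→(15,2.5)  cross = 7.5·2.5 − 15·7 = -86.2500; (r_i+r_j)·cross = 22.5·-86.2500 = -1940.6250
edge 3: (15,2.5)→(20,2)  cross = 15·2 − 20·2.5 = -20.0000; (r_i+r_j)·cross = 35·-20.0000 = -700.0000
edge 4: (20,2)→(18.5,35)  cross = 20·35 − 18.5·2 = 663.0000; (r_i+r_j)·cross = 38.5·663.0000 = 25525.5000
edge 5: (18.5,35)→(8.5,38.5)  cross = 18.5·38.5 − 8.5·35 = 414.7500; (r_i+r_j)·cross = 27·414.7500 = 11198.2500
edge 6: (8.5,38.5)→(1.5,39.5)  cross = 8.5·39.5 − 1.5·38.5 = 278.0000; (r_i+r_j)·cross = 10·278.0000 = 2780.0000
Σcross = 1063.2500 → A = |Σcross|/2 = 531.6250 mm²
Σ(r_i+r_j)·cross = 35435.6250 → first moment M = |Σ|/6 = 5905.9375
R_c = M/A = 5905.9375/531.6250 = 11.1092 mm
θ = 120° = 2.094395 rad
V = θ·R_c·A = 2.094395·11.1092·531.6250 = 12369.367 mm³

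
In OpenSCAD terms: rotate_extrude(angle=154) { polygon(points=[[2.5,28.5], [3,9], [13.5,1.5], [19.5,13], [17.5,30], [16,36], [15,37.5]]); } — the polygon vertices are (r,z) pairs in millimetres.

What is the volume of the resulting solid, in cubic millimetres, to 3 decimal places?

Volume = 12768.147 mm³

Profile (r,z), 7 vertices: (2.5,28.5) (3,9) (13.5,1.5) (19.5,13) (17.5,30) (16,36) (15,37.5)
edge 0: (2.5,28.5)→(3,9)  cross = 2.5·9 − 3·28.5 = -63.0000; (r_i+r_j)·cross = 5.5·-63.0000 = -346.5000
edge 1: (3,9)→(13.5,1.5)  cross = 3·1.5 − 13.5·9 = -117.0000; (r_i+r_j)·cross = 16.5·-117.0000 = -1930.5000
edge 2: (13.5,1.5)→(19.5,13)  cross = 13.5·13 − 19.5·1.5 = 146.2500; (r_i+r_j)·cross = 33·146.2500 = 4826.2500
edge 3: (19.5,13)→(17.5,30)  cross = 19.5·30 − 17.5·13 = 357.5000; (r_i+r_j)·cross = 37·357.5000 = 13227.5000
edge 4: (17.5,30)→(16,36)  cross = 17.5·36 − 16·30 = 150.0000; (r_i+r_j)·cross = 33.5·150.0000 = 5025.0000
edge 5: (16,36)→(15,37.5)  cross = 16·37.5 − 15·36 = 60.0000; (r_i+r_j)·cross = 31·60.0000 = 1860.0000
edge 6: (15,37.5)→(2.5,28.5)  cross = 15·28.5 − 2.5·37.5 = 333.7500; (r_i+r_j)·cross = 17.5·333.7500 = 5840.6250
Σcross = 867.5000 → A = |Σcross|/2 = 433.7500 mm²
Σ(r_i+r_j)·cross = 28502.3750 → first moment M = |Σ|/6 = 4750.3958
R_c = M/A = 4750.3958/433.7500 = 10.9519 mm
θ = 154° = 2.687807 rad
V = θ·R_c·A = 2.687807·10.9519·433.7500 = 12768.147 mm³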